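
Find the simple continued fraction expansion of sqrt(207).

Write x_i = (sqrt(207) + m_i)/d_i with (m_0, d_0) = (0, 1). a_0 = floor(sqrt(207)) = 14, since 14^2 = 196 <= 207 < 225 = 15^2.
Iterate m_{i+1} = d_i*a_i - m_i, d_{i+1} = (207 - m_{i+1}^2)/d_i, a_{i+1} = floor((a_0 + m_{i+1})/d_{i+1}):
  m_1 = 1*14 - 0 = 14, d_1 = (207 - 14^2)/1 = 11/1 = 11, a_1 = floor((14 + 14)/11) = 2.
  m_2 = 11*2 - 14 = 8, d_2 = (207 - 8^2)/11 = 143/11 = 13, a_2 = floor((14 + 8)/13) = 1.
  m_3 = 13*1 - 8 = 5, d_3 = (207 - 5^2)/13 = 182/13 = 14, a_3 = floor((14 + 5)/14) = 1.
  m_4 = 14*1 - 5 = 9, d_4 = (207 - 9^2)/14 = 126/14 = 9, a_4 = floor((14 + 9)/9) = 2.
  m_5 = 9*2 - 9 = 9, d_5 = (207 - 9^2)/9 = 126/9 = 14, a_5 = floor((14 + 9)/14) = 1.
  m_6 = 14*1 - 9 = 5, d_6 = (207 - 5^2)/14 = 182/14 = 13, a_6 = floor((14 + 5)/13) = 1.
  m_7 = 13*1 - 5 = 8, d_7 = (207 - 8^2)/13 = 143/13 = 11, a_7 = floor((14 + 8)/11) = 2.
  m_8 = 11*2 - 8 = 14, d_8 = (207 - 14^2)/11 = 11/11 = 1, a_8 = floor((14 + 14)/1) = 28.
  m_9 = 1*28 - 14 = 14, d_9 = (207 - 14^2)/1 = 11/1 = 11: (m_9, d_9) = (m_1, d_1) = (14, 11), so from here the quotients repeat a_1, ..., a_8; the period length is 8.
Hence the expansion of sqrt(207) is a_0 = 14 followed by the repeating block 2, 1, 1, 2, 1, 1, 2, 28 (period 8).

[14; (2, 1, 1, 2, 1, 1, 2, 28)]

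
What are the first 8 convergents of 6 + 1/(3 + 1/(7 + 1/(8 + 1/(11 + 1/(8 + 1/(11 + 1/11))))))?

6/1, 19/3, 139/22, 1131/179, 12580/1991, 101771/16107, 1132061/179168, 12554442/1986955

Using the convergent recurrence p_i = a_i*p_{i-1} + p_{i-2}, q_i = a_i*q_{i-1} + q_{i-2} with p_{-2}=0, p_{-1}=1, q_{-2}=1, q_{-1}=0:
  i=0: a_0=6, p_0 = 6*1 + 0 = 6, q_0 = 6*0 + 1 = 1.
  i=1: a_1=3, p_1 = 3*6 + 1 = 19, q_1 = 3*1 + 0 = 3.
  i=2: a_2=7, p_2 = 7*19 + 6 = 139, q_2 = 7*3 + 1 = 22.
  i=3: a_3=8, p_3 = 8*139 + 19 = 1131, q_3 = 8*22 + 3 = 179.
  i=4: a_4=11, p_4 = 11*1131 + 139 = 12580, q_4 = 11*179 + 22 = 1991.
  i=5: a_5=8, p_5 = 8*12580 + 1131 = 101771, q_5 = 8*1991 + 179 = 16107.
  i=6: a_6=11, p_6 = 11*101771 + 12580 = 1132061, q_6 = 11*16107 + 1991 = 179168.
  i=7: a_7=11, p_7 = 11*1132061 + 101771 = 12554442, q_7 = 11*179168 + 16107 = 1986955.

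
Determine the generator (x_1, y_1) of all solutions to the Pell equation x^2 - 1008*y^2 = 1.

First expand sqrt(1008) as a continued fraction. With x_i = (sqrt(1008) + m_i)/d_i and (m_0, d_0) = (0, 1): a_0 = floor(sqrt(1008)) = 31, since 31^2 = 961 <= 1008 < 1024 = 32^2.
Iterate m_{i+1} = d_i*a_i - m_i, d_{i+1} = (1008 - m_{i+1}^2)/d_i, a_{i+1} = floor((a_0 + m_{i+1})/d_{i+1}):
  m_1 = 1*31 - 0 = 31, d_1 = (1008 - 31^2)/1 = 47/1 = 47, a_1 = floor((31 + 31)/47) = 1.
  m_2 = 47*1 - 31 = 16, d_2 = (1008 - 16^2)/47 = 752/47 = 16, a_2 = floor((31 + 16)/16) = 2.
  m_3 = 16*2 - 16 = 16, d_3 = (1008 - 16^2)/16 = 752/16 = 47, a_3 = floor((31 + 16)/47) = 1.
  m_4 = 47*1 - 16 = 31, d_4 = (1008 - 31^2)/47 = 47/47 = 1, a_4 = floor((31 + 31)/1) = 62.
  m_5 = 1*62 - 31 = 31, d_5 = (1008 - 31^2)/1 = 47/1 = 47: (m_5, d_5) = (m_1, d_1) = (31, 47), so from here the quotients repeat a_1, ..., a_4; the period length is 4.
So sqrt(1008) = [31; (1, 2, 1, 62)] with period length k = 4.
k is even, so the fundamental solution of x^2 - 1008y^2 = 1 is (p_{k-1}, q_{k-1}) = (p_3, q_3); compute convergents through index 3.
Convergents (p_i = a_i*p_{i-1} + p_{i-2}, q_i = a_i*q_{i-1} + q_{i-2} with p_{-2}=0, p_{-1}=1, q_{-2}=1, q_{-1}=0):
  i=0: a_0=31, p_0 = 31*1 + 0 = 31, q_0 = 31*0 + 1 = 1.
  i=1: a_1=1, p_1 = 1*31 + 1 = 32, q_1 = 1*1 + 0 = 1.
  i=2: a_2=2, p_2 = 2*32 + 31 = 95, q_2 = 2*1 + 1 = 3.
  i=3: a_3=1, p_3 = 1*95 + 32 = 127, q_3 = 1*3 + 1 = 4.
Check: 127^2 - 1008*4^2 = 16129 - 16128 = 1, so (x, y) = (127, 4) solves the equation, and by the theorem it is the least positive solution.

(x, y) = (127, 4)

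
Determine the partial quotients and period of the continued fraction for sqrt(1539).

[39; (4, 2, 1, 8, 39, 8, 1, 2, 4, 78)]

Write x_i = (sqrt(1539) + m_i)/d_i with (m_0, d_0) = (0, 1). a_0 = floor(sqrt(1539)) = 39, since 39^2 = 1521 <= 1539 < 1600 = 40^2.
Iterate m_{i+1} = d_i*a_i - m_i, d_{i+1} = (1539 - m_{i+1}^2)/d_i, a_{i+1} = floor((a_0 + m_{i+1})/d_{i+1}):
  m_1 = 1*39 - 0 = 39, d_1 = (1539 - 39^2)/1 = 18/1 = 18, a_1 = floor((39 + 39)/18) = 4.
  m_2 = 18*4 - 39 = 33, d_2 = (1539 - 33^2)/18 = 450/18 = 25, a_2 = floor((39 + 33)/25) = 2.
  m_3 = 25*2 - 33 = 17, d_3 = (1539 - 17^2)/25 = 1250/25 = 50, a_3 = floor((39 + 17)/50) = 1.
  m_4 = 50*1 - 17 = 33, d_4 = (1539 - 33^2)/50 = 450/50 = 9, a_4 = floor((39 + 33)/9) = 8.
  m_5 = 9*8 - 33 = 39, d_5 = (1539 - 39^2)/9 = 18/9 = 2, a_5 = floor((39 + 39)/2) = 39.
  m_6 = 2*39 - 39 = 39, d_6 = (1539 - 39^2)/2 = 18/2 = 9, a_6 = floor((39 + 39)/9) = 8.
  m_7 = 9*8 - 39 = 33, d_7 = (1539 - 33^2)/9 = 450/9 = 50, a_7 = floor((39 + 33)/50) = 1.
  m_8 = 50*1 - 33 = 17, d_8 = (1539 - 17^2)/50 = 1250/50 = 25, a_8 = floor((39 + 17)/25) = 2.
  m_9 = 25*2 - 17 = 33, d_9 = (1539 - 33^2)/25 = 450/25 = 18, a_9 = floor((39 + 33)/18) = 4.
  m_10 = 18*4 - 33 = 39, d_10 = (1539 - 39^2)/18 = 18/18 = 1, a_10 = floor((39 + 39)/1) = 78.
  m_11 = 1*78 - 39 = 39, d_11 = (1539 - 39^2)/1 = 18/1 = 18: (m_11, d_11) = (m_1, d_1) = (39, 18), so from here the quotients repeat a_1, ..., a_10; the period length is 10.
Hence the expansion of sqrt(1539) is a_0 = 39 followed by the repeating block 4, 2, 1, 8, 39, 8, 1, 2, 4, 78 (period 10).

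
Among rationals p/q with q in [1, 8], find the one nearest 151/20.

53/7

Expand x = 151/20 as a continued fraction with the Euclidean algorithm:
  151 = 7*20 + 11, so a_0 = 7.
  20 = 1*11 + 9, so a_1 = 1.
  11 = 1*9 + 2, so a_2 = 1.
  9 = 4*2 + 1, so a_3 = 4.
  2 = 2*1 + 0, so a_4 = 2.
so x = [7; 1, 1, 4, 2].
Convergents (p_i = a_i*p_{i-1} + p_{i-2}, q_i = a_i*q_{i-1} + q_{i-2} with p_{-2}=0, p_{-1}=1, q_{-2}=1, q_{-1}=0), until the denominator exceeds 8:
  i=0: a_0=7, p_0 = 7*1 + 0 = 7, q_0 = 7*0 + 1 = 1.
  i=1: a_1=1, p_1 = 1*7 + 1 = 8, q_1 = 1*1 + 0 = 1.
  i=2: a_2=1, p_2 = 1*8 + 7 = 15, q_2 = 1*1 + 1 = 2.
  i=3: a_3=4, p_3 = 4*15 + 8 = 68, q_3 = 4*2 + 1 = 9.
q_3 = 9 > 8, so the last convergent with denominator <= 8 is p_2/q_2 = 15/2.
The closest fraction with denominator <= 8 is either p_2/q_2 or the intermediate fraction (k*p_2 + p_1)/(k*q_2 + q_1) with the largest k >= 1 whose denominator stays <= 8; these approach x as k grows, and every other convergent or intermediate fraction in range is farther away.
Largest k: floor((8 - q_1)/q_2) = floor((8 - 1)/2) = 3.
That gives (3*15 + 8)/(3*2 + 1) = 53/7.
Compare the errors: |x - 15/2| = |151*2 - 15*20|/(20*2) = 2/40, and |x - 53/7| = |151*7 - 53*20|/(20*7) = 3/140.
Cross-multiplying, 3*40 = 120 < 280 = 2*140, so 3/140 is smaller: the intermediate fraction 53/7 is closer to x than 15/2.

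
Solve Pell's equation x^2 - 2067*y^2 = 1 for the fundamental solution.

(x, y) = (1273, 28)

First expand sqrt(2067) as a continued fraction. With x_i = (sqrt(2067) + m_i)/d_i and (m_0, d_0) = (0, 1): a_0 = floor(sqrt(2067)) = 45, since 45^2 = 2025 <= 2067 < 2116 = 46^2.
Iterate m_{i+1} = d_i*a_i - m_i, d_{i+1} = (2067 - m_{i+1}^2)/d_i, a_{i+1} = floor((a_0 + m_{i+1})/d_{i+1}):
  m_1 = 1*45 - 0 = 45, d_1 = (2067 - 45^2)/1 = 42/1 = 42, a_1 = floor((45 + 45)/42) = 2.
  m_2 = 42*2 - 45 = 39, d_2 = (2067 - 39^2)/42 = 546/42 = 13, a_2 = floor((45 + 39)/13) = 6.
  m_3 = 13*6 - 39 = 39, d_3 = (2067 - 39^2)/13 = 546/13 = 42, a_3 = floor((45 + 39)/42) = 2.
  m_4 = 42*2 - 39 = 45, d_4 = (2067 - 45^2)/42 = 42/42 = 1, a_4 = floor((45 + 45)/1) = 90.
  m_5 = 1*90 - 45 = 45, d_5 = (2067 - 45^2)/1 = 42/1 = 42: (m_5, d_5) = (m_1, d_1) = (45, 42), so from here the quotients repeat a_1, ..., a_4; the period length is 4.
So sqrt(2067) = [45; (2, 6, 2, 90)] with period length k = 4.
k is even, so the fundamental solution of x^2 - 2067y^2 = 1 is (p_{k-1}, q_{k-1}) = (p_3, q_3); compute convergents through index 3.
Convergents (p_i = a_i*p_{i-1} + p_{i-2}, q_i = a_i*q_{i-1} + q_{i-2} with p_{-2}=0, p_{-1}=1, q_{-2}=1, q_{-1}=0):
  i=0: a_0=45, p_0 = 45*1 + 0 = 45, q_0 = 45*0 + 1 = 1.
  i=1: a_1=2, p_1 = 2*45 + 1 = 91, q_1 = 2*1 + 0 = 2.
  i=2: a_2=6, p_2 = 6*91 + 45 = 591, q_2 = 6*2 + 1 = 13.
  i=3: a_3=2, p_3 = 2*591 + 91 = 1273, q_3 = 2*13 + 2 = 28.
Check: 1273^2 - 2067*28^2 = 1620529 - 1620528 = 1, so (x, y) = (1273, 28) solves the equation, and by the theorem it is the least positive solution.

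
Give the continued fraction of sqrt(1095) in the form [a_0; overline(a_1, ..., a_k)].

[33; overline(11, 66)]

Write x_i = (sqrt(1095) + m_i)/d_i with (m_0, d_0) = (0, 1). a_0 = floor(sqrt(1095)) = 33, since 33^2 = 1089 <= 1095 < 1156 = 34^2.
Iterate m_{i+1} = d_i*a_i - m_i, d_{i+1} = (1095 - m_{i+1}^2)/d_i, a_{i+1} = floor((a_0 + m_{i+1})/d_{i+1}):
  m_1 = 1*33 - 0 = 33, d_1 = (1095 - 33^2)/1 = 6/1 = 6, a_1 = floor((33 + 33)/6) = 11.
  m_2 = 6*11 - 33 = 33, d_2 = (1095 - 33^2)/6 = 6/6 = 1, a_2 = floor((33 + 33)/1) = 66.
  m_3 = 1*66 - 33 = 33, d_3 = (1095 - 33^2)/1 = 6/1 = 6: (m_3, d_3) = (m_1, d_1) = (33, 6), so from here the quotients repeat a_1, a_2; the period length is 2.
Hence the expansion of sqrt(1095) is a_0 = 33 followed by the repeating block 11, 66 (period 2).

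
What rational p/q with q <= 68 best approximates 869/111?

274/35

Expand x = 869/111 as a continued fraction with the Euclidean algorithm:
  869 = 7*111 + 92, so a_0 = 7.
  111 = 1*92 + 19, so a_1 = 1.
  92 = 4*19 + 16, so a_2 = 4.
  19 = 1*16 + 3, so a_3 = 1.
  16 = 5*3 + 1, so a_4 = 5.
  3 = 3*1 + 0, so a_5 = 3.
so x = [7; 1, 4, 1, 5, 3].
Convergents (p_i = a_i*p_{i-1} + p_{i-2}, q_i = a_i*q_{i-1} + q_{i-2} with p_{-2}=0, p_{-1}=1, q_{-2}=1, q_{-1}=0), until the denominator exceeds 68:
  i=0: a_0=7, p_0 = 7*1 + 0 = 7, q_0 = 7*0 + 1 = 1.
  i=1: a_1=1, p_1 = 1*7 + 1 = 8, q_1 = 1*1 + 0 = 1.
  i=2: a_2=4, p_2 = 4*8 + 7 = 39, q_2 = 4*1 + 1 = 5.
  i=3: a_3=1, p_3 = 1*39 + 8 = 47, q_3 = 1*5 + 1 = 6.
  i=4: a_4=5, p_4 = 5*47 + 39 = 274, q_4 = 5*6 + 5 = 35.
  i=5: a_5=3, p_5 = 3*274 + 47 = 869, q_5 = 3*35 + 6 = 111.
q_5 = 111 > 68, so the last convergent with denominator <= 68 is p_4/q_4 = 274/35.
The closest fraction with denominator <= 68 is either p_4/q_4 or the intermediate fraction (k*p_4 + p_3)/(k*q_4 + q_3) with the largest k >= 1 whose denominator stays <= 68; these approach x as k grows, and every other convergent or intermediate fraction in range is farther away.
Largest k: floor((68 - q_3)/q_4) = floor((68 - 6)/35) = 1.
That gives (1*274 + 47)/(1*35 + 6) = 321/41.
Compare the errors: |x - 274/35| = |869*35 - 274*111|/(111*35) = 1/3885, and |x - 321/41| = |869*41 - 321*111|/(111*41) = 2/4551.
Cross-multiplying, 1*4551 = 4551 < 7770 = 2*3885, so 1/3885 is smaller: the convergent 274/35 is closer to x than 321/41.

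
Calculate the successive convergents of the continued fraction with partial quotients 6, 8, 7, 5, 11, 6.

6/1, 49/8, 349/57, 1794/293, 20083/3280, 122292/19973

Using the convergent recurrence p_i = a_i*p_{i-1} + p_{i-2}, q_i = a_i*q_{i-1} + q_{i-2} with p_{-2}=0, p_{-1}=1, q_{-2}=1, q_{-1}=0:
  i=0: a_0=6, p_0 = 6*1 + 0 = 6, q_0 = 6*0 + 1 = 1.
  i=1: a_1=8, p_1 = 8*6 + 1 = 49, q_1 = 8*1 + 0 = 8.
  i=2: a_2=7, p_2 = 7*49 + 6 = 349, q_2 = 7*8 + 1 = 57.
  i=3: a_3=5, p_3 = 5*349 + 49 = 1794, q_3 = 5*57 + 8 = 293.
  i=4: a_4=11, p_4 = 11*1794 + 349 = 20083, q_4 = 11*293 + 57 = 3280.
  i=5: a_5=6, p_5 = 6*20083 + 1794 = 122292, q_5 = 6*3280 + 293 = 19973.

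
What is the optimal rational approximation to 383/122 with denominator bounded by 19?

Expand x = 383/122 as a continued fraction with the Euclidean algorithm:
  383 = 3*122 + 17, so a_0 = 3.
  122 = 7*17 + 3, so a_1 = 7.
  17 = 5*3 + 2, so a_2 = 5.
  3 = 1*2 + 1, so a_3 = 1.
  2 = 2*1 + 0, so a_4 = 2.
so x = [3; 7, 5, 1, 2].
Convergents (p_i = a_i*p_{i-1} + p_{i-2}, q_i = a_i*q_{i-1} + q_{i-2} with p_{-2}=0, p_{-1}=1, q_{-2}=1, q_{-1}=0), until the denominator exceeds 19:
  i=0: a_0=3, p_0 = 3*1 + 0 = 3, q_0 = 3*0 + 1 = 1.
  i=1: a_1=7, p_1 = 7*3 + 1 = 22, q_1 = 7*1 + 0 = 7.
  i=2: a_2=5, p_2 = 5*22 + 3 = 113, q_2 = 5*7 + 1 = 36.
q_2 = 36 > 19, so the last convergent with denominator <= 19 is p_1/q_1 = 22/7.
The closest fraction with denominator <= 19 is either p_1/q_1 or the intermediate fraction (k*p_1 + p_0)/(k*q_1 + q_0) with the largest k >= 1 whose denominator stays <= 19; these approach x as k grows, and every other convergent or intermediate fraction in range is farther away.
Largest k: floor((19 - q_0)/q_1) = floor((19 - 1)/7) = 2.
That gives (2*22 + 3)/(2*7 + 1) = 47/15.
Compare the errors: |x - 22/7| = |383*7 - 22*122|/(122*7) = 3/854, and |x - 47/15| = |383*15 - 47*122|/(122*15) = 11/1830.
Cross-multiplying, 3*1830 = 5490 < 9394 = 11*854, so 3/854 is smaller: the convergent 22/7 is closer to x than 47/15.

22/7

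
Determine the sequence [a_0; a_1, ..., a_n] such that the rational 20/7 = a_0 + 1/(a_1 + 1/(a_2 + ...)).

Run the Euclidean algorithm on 20 and 7; the successive quotients are the partial quotients a_0, a_1, ... (each step inverts the fractional part left over by the previous one):
  20 = 2*7 + 6, so a_0 = 2.
  7 = 1*6 + 1, so a_1 = 1.
  6 = 6*1 + 0, so a_2 = 6.
The remainder reaches 0 after 3 divisions, so the expansion has 3 partial quotients, read off in order.

[2; 1, 6]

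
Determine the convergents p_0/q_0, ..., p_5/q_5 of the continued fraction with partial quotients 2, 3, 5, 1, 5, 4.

2/1, 7/3, 37/16, 44/19, 257/111, 1072/463

Using the convergent recurrence p_i = a_i*p_{i-1} + p_{i-2}, q_i = a_i*q_{i-1} + q_{i-2} with p_{-2}=0, p_{-1}=1, q_{-2}=1, q_{-1}=0:
  i=0: a_0=2, p_0 = 2*1 + 0 = 2, q_0 = 2*0 + 1 = 1.
  i=1: a_1=3, p_1 = 3*2 + 1 = 7, q_1 = 3*1 + 0 = 3.
  i=2: a_2=5, p_2 = 5*7 + 2 = 37, q_2 = 5*3 + 1 = 16.
  i=3: a_3=1, p_3 = 1*37 + 7 = 44, q_3 = 1*16 + 3 = 19.
  i=4: a_4=5, p_4 = 5*44 + 37 = 257, q_4 = 5*19 + 16 = 111.
  i=5: a_5=4, p_5 = 4*257 + 44 = 1072, q_5 = 4*111 + 19 = 463.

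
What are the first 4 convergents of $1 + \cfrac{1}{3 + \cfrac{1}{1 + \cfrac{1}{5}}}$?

Using the convergent recurrence p_i = a_i*p_{i-1} + p_{i-2}, q_i = a_i*q_{i-1} + q_{i-2} with p_{-2}=0, p_{-1}=1, q_{-2}=1, q_{-1}=0:
  i=0: a_0=1, p_0 = 1*1 + 0 = 1, q_0 = 1*0 + 1 = 1.
  i=1: a_1=3, p_1 = 3*1 + 1 = 4, q_1 = 3*1 + 0 = 3.
  i=2: a_2=1, p_2 = 1*4 + 1 = 5, q_2 = 1*3 + 1 = 4.
  i=3: a_3=5, p_3 = 5*5 + 4 = 29, q_3 = 5*4 + 3 = 23.

1/1, 4/3, 5/4, 29/23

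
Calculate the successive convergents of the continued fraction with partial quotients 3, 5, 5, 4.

Using the convergent recurrence p_i = a_i*p_{i-1} + p_{i-2}, q_i = a_i*q_{i-1} + q_{i-2} with p_{-2}=0, p_{-1}=1, q_{-2}=1, q_{-1}=0:
  i=0: a_0=3, p_0 = 3*1 + 0 = 3, q_0 = 3*0 + 1 = 1.
  i=1: a_1=5, p_1 = 5*3 + 1 = 16, q_1 = 5*1 + 0 = 5.
  i=2: a_2=5, p_2 = 5*16 + 3 = 83, q_2 = 5*5 + 1 = 26.
  i=3: a_3=4, p_3 = 4*83 + 16 = 348, q_3 = 4*26 + 5 = 109.

3/1, 16/5, 83/26, 348/109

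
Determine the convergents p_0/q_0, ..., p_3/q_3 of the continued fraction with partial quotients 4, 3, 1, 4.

4/1, 13/3, 17/4, 81/19

Using the convergent recurrence p_i = a_i*p_{i-1} + p_{i-2}, q_i = a_i*q_{i-1} + q_{i-2} with p_{-2}=0, p_{-1}=1, q_{-2}=1, q_{-1}=0:
  i=0: a_0=4, p_0 = 4*1 + 0 = 4, q_0 = 4*0 + 1 = 1.
  i=1: a_1=3, p_1 = 3*4 + 1 = 13, q_1 = 3*1 + 0 = 3.
  i=2: a_2=1, p_2 = 1*13 + 4 = 17, q_2 = 1*3 + 1 = 4.
  i=3: a_3=4, p_3 = 4*17 + 13 = 81, q_3 = 4*4 + 3 = 19.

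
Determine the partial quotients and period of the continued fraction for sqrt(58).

[7; (1, 1, 1, 1, 1, 1, 14)]

Write x_i = (sqrt(58) + m_i)/d_i with (m_0, d_0) = (0, 1). a_0 = floor(sqrt(58)) = 7, since 7^2 = 49 <= 58 < 64 = 8^2.
Iterate m_{i+1} = d_i*a_i - m_i, d_{i+1} = (58 - m_{i+1}^2)/d_i, a_{i+1} = floor((a_0 + m_{i+1})/d_{i+1}):
  m_1 = 1*7 - 0 = 7, d_1 = (58 - 7^2)/1 = 9/1 = 9, a_1 = floor((7 + 7)/9) = 1.
  m_2 = 9*1 - 7 = 2, d_2 = (58 - 2^2)/9 = 54/9 = 6, a_2 = floor((7 + 2)/6) = 1.
  m_3 = 6*1 - 2 = 4, d_3 = (58 - 4^2)/6 = 42/6 = 7, a_3 = floor((7 + 4)/7) = 1.
  m_4 = 7*1 - 4 = 3, d_4 = (58 - 3^2)/7 = 49/7 = 7, a_4 = floor((7 + 3)/7) = 1.
  m_5 = 7*1 - 3 = 4, d_5 = (58 - 4^2)/7 = 42/7 = 6, a_5 = floor((7 + 4)/6) = 1.
  m_6 = 6*1 - 4 = 2, d_6 = (58 - 2^2)/6 = 54/6 = 9, a_6 = floor((7 + 2)/9) = 1.
  m_7 = 9*1 - 2 = 7, d_7 = (58 - 7^2)/9 = 9/9 = 1, a_7 = floor((7 + 7)/1) = 14.
  m_8 = 1*14 - 7 = 7, d_8 = (58 - 7^2)/1 = 9/1 = 9: (m_8, d_8) = (m_1, d_1) = (7, 9), so from here the quotients repeat a_1, ..., a_7; the period length is 7.
Hence the expansion of sqrt(58) is a_0 = 7 followed by the repeating block 1, 1, 1, 1, 1, 1, 14 (period 7).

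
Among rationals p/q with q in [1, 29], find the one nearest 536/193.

Expand x = 536/193 as a continued fraction with the Euclidean algorithm:
  536 = 2*193 + 150, so a_0 = 2.
  193 = 1*150 + 43, so a_1 = 1.
  150 = 3*43 + 21, so a_2 = 3.
  43 = 2*21 + 1, so a_3 = 2.
  21 = 21*1 + 0, so a_4 = 21.
so x = [2; 1, 3, 2, 21].
Convergents (p_i = a_i*p_{i-1} + p_{i-2}, q_i = a_i*q_{i-1} + q_{i-2} with p_{-2}=0, p_{-1}=1, q_{-2}=1, q_{-1}=0), until the denominator exceeds 29:
  i=0: a_0=2, p_0 = 2*1 + 0 = 2, q_0 = 2*0 + 1 = 1.
  i=1: a_1=1, p_1 = 1*2 + 1 = 3, q_1 = 1*1 + 0 = 1.
  i=2: a_2=3, p_2 = 3*3 + 2 = 11, q_2 = 3*1 + 1 = 4.
  i=3: a_3=2, p_3 = 2*11 + 3 = 25, q_3 = 2*4 + 1 = 9.
  i=4: a_4=21, p_4 = 21*25 + 11 = 536, q_4 = 21*9 + 4 = 193.
q_4 = 193 > 29, so the last convergent with denominator <= 29 is p_3/q_3 = 25/9.
The closest fraction with denominator <= 29 is either p_3/q_3 or the intermediate fraction (k*p_3 + p_2)/(k*q_3 + q_2) with the largest k >= 1 whose denominator stays <= 29; these approach x as k grows, and every other convergent or intermediate fraction in range is farther away.
Largest k: floor((29 - q_2)/q_3) = floor((29 - 4)/9) = 2.
That gives (2*25 + 11)/(2*9 + 4) = 61/22.
Compare the errors: |x - 25/9| = |536*9 - 25*193|/(193*9) = 1/1737, and |x - 61/22| = |536*22 - 61*193|/(193*22) = 19/4246.
Cross-multiplying, 1*4246 = 4246 < 33003 = 19*1737, so 1/1737 is smaller: the convergent 25/9 is closer to x than 61/22.

25/9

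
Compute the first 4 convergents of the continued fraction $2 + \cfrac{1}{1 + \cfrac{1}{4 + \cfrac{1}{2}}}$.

2/1, 3/1, 14/5, 31/11

Using the convergent recurrence p_i = a_i*p_{i-1} + p_{i-2}, q_i = a_i*q_{i-1} + q_{i-2} with p_{-2}=0, p_{-1}=1, q_{-2}=1, q_{-1}=0:
  i=0: a_0=2, p_0 = 2*1 + 0 = 2, q_0 = 2*0 + 1 = 1.
  i=1: a_1=1, p_1 = 1*2 + 1 = 3, q_1 = 1*1 + 0 = 1.
  i=2: a_2=4, p_2 = 4*3 + 2 = 14, q_2 = 4*1 + 1 = 5.
  i=3: a_3=2, p_3 = 2*14 + 3 = 31, q_3 = 2*5 + 1 = 11.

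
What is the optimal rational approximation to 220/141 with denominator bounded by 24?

Expand x = 220/141 as a continued fraction with the Euclidean algorithm:
  220 = 1*141 + 79, so a_0 = 1.
  141 = 1*79 + 62, so a_1 = 1.
  79 = 1*62 + 17, so a_2 = 1.
  62 = 3*17 + 11, so a_3 = 3.
  17 = 1*11 + 6, so a_4 = 1.
  11 = 1*6 + 5, so a_5 = 1.
  6 = 1*5 + 1, so a_6 = 1.
  5 = 5*1 + 0, so a_7 = 5.
so x = [1; 1, 1, 3, 1, 1, 1, 5].
Convergents (p_i = a_i*p_{i-1} + p_{i-2}, q_i = a_i*q_{i-1} + q_{i-2} with p_{-2}=0, p_{-1}=1, q_{-2}=1, q_{-1}=0), until the denominator exceeds 24:
  i=0: a_0=1, p_0 = 1*1 + 0 = 1, q_0 = 1*0 + 1 = 1.
  i=1: a_1=1, p_1 = 1*1 + 1 = 2, q_1 = 1*1 + 0 = 1.
  i=2: a_2=1, p_2 = 1*2 + 1 = 3, q_2 = 1*1 + 1 = 2.
  i=3: a_3=3, p_3 = 3*3 + 2 = 11, q_3 = 3*2 + 1 = 7.
  i=4: a_4=1, p_4 = 1*11 + 3 = 14, q_4 = 1*7 + 2 = 9.
  i=5: a_5=1, p_5 = 1*14 + 11 = 25, q_5 = 1*9 + 7 = 16.
  i=6: a_6=1, p_6 = 1*25 + 14 = 39, q_6 = 1*16 + 9 = 25.
q_6 = 25 > 24, so the last convergent with denominator <= 24 is p_5/q_5 = 25/16.
The closest fraction with denominator <= 24 is either p_5/q_5 or the intermediate fraction (k*p_5 + p_4)/(k*q_5 + q_4) with the largest k >= 1 whose denominator stays <= 24; these approach x as k grows, and every other convergent or intermediate fraction in range is farther away.
Largest k: floor((24 - q_4)/q_5) = floor((24 - 9)/16) = 0.
Since k = 0, no intermediate fraction beyond p_5/q_5 has denominator <= 24, so the convergent 25/16 is the closest (its error is |220*16 - 25*141|/(141*16) = 5/2256).

25/16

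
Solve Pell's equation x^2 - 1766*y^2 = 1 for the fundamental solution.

First expand sqrt(1766) as a continued fraction. With x_i = (sqrt(1766) + m_i)/d_i and (m_0, d_0) = (0, 1): a_0 = floor(sqrt(1766)) = 42, since 42^2 = 1764 <= 1766 < 1849 = 43^2.
Iterate m_{i+1} = d_i*a_i - m_i, d_{i+1} = (1766 - m_{i+1}^2)/d_i, a_{i+1} = floor((a_0 + m_{i+1})/d_{i+1}):
  m_1 = 1*42 - 0 = 42, d_1 = (1766 - 42^2)/1 = 2/1 = 2, a_1 = floor((42 + 42)/2) = 42.
  m_2 = 2*42 - 42 = 42, d_2 = (1766 - 42^2)/2 = 2/2 = 1, a_2 = floor((42 + 42)/1) = 84.
  m_3 = 1*84 - 42 = 42, d_3 = (1766 - 42^2)/1 = 2/1 = 2: (m_3, d_3) = (m_1, d_1) = (42, 2), so from here the quotients repeat a_1, a_2; the period length is 2.
So sqrt(1766) = [42; (42, 84)] with period length k = 2.
k is even, so the fundamental solution of x^2 - 1766y^2 = 1 is (p_{k-1}, q_{k-1}) = (p_1, q_1); compute convergents through index 1.
Convergents (p_i = a_i*p_{i-1} + p_{i-2}, q_i = a_i*q_{i-1} + q_{i-2} with p_{-2}=0, p_{-1}=1, q_{-2}=1, q_{-1}=0):
  i=0: a_0=42, p_0 = 42*1 + 0 = 42, q_0 = 42*0 + 1 = 1.
  i=1: a_1=42, p_1 = 42*42 + 1 = 1765, q_1 = 42*1 + 0 = 42.
Check: 1765^2 - 1766*42^2 = 3115225 - 3115224 = 1, so (x, y) = (1765, 42) solves the equation, and by the theorem it is the least positive solution.

(x, y) = (1765, 42)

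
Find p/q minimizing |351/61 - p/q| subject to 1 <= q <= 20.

Expand x = 351/61 as a continued fraction with the Euclidean algorithm:
  351 = 5*61 + 46, so a_0 = 5.
  61 = 1*46 + 15, so a_1 = 1.
  46 = 3*15 + 1, so a_2 = 3.
  15 = 15*1 + 0, so a_3 = 15.
so x = [5; 1, 3, 15].
Convergents (p_i = a_i*p_{i-1} + p_{i-2}, q_i = a_i*q_{i-1} + q_{i-2} with p_{-2}=0, p_{-1}=1, q_{-2}=1, q_{-1}=0), until the denominator exceeds 20:
  i=0: a_0=5, p_0 = 5*1 + 0 = 5, q_0 = 5*0 + 1 = 1.
  i=1: a_1=1, p_1 = 1*5 + 1 = 6, q_1 = 1*1 + 0 = 1.
  i=2: a_2=3, p_2 = 3*6 + 5 = 23, q_2 = 3*1 + 1 = 4.
  i=3: a_3=15, p_3 = 15*23 + 6 = 351, q_3 = 15*4 + 1 = 61.
q_3 = 61 > 20, so the last convergent with denominator <= 20 is p_2/q_2 = 23/4.
The closest fraction with denominator <= 20 is either p_2/q_2 or the intermediate fraction (k*p_2 + p_1)/(k*q_2 + q_1) with the largest k >= 1 whose denominator stays <= 20; these approach x as k grows, and every other convergent or intermediate fraction in range is farther away.
Largest k: floor((20 - q_1)/q_2) = floor((20 - 1)/4) = 4.
That gives (4*23 + 6)/(4*4 + 1) = 98/17.
Compare the errors: |x - 23/4| = |351*4 - 23*61|/(61*4) = 1/244, and |x - 98/17| = |351*17 - 98*61|/(61*17) = 11/1037.
Cross-multiplying, 1*1037 = 1037 < 2684 = 11*244, so 1/244 is smaller: the convergent 23/4 is closer to x than 98/17.

23/4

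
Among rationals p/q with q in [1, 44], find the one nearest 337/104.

Expand x = 337/104 as a continued fraction with the Euclidean algorithm:
  337 = 3*104 + 25, so a_0 = 3.
  104 = 4*25 + 4, so a_1 = 4.
  25 = 6*4 + 1, so a_2 = 6.
  4 = 4*1 + 0, so a_3 = 4.
so x = [3; 4, 6, 4].
Convergents (p_i = a_i*p_{i-1} + p_{i-2}, q_i = a_i*q_{i-1} + q_{i-2} with p_{-2}=0, p_{-1}=1, q_{-2}=1, q_{-1}=0), until the denominator exceeds 44:
  i=0: a_0=3, p_0 = 3*1 + 0 = 3, q_0 = 3*0 + 1 = 1.
  i=1: a_1=4, p_1 = 4*3 + 1 = 13, q_1 = 4*1 + 0 = 4.
  i=2: a_2=6, p_2 = 6*13 + 3 = 81, q_2 = 6*4 + 1 = 25.
  i=3: a_3=4, p_3 = 4*81 + 13 = 337, q_3 = 4*25 + 4 = 104.
q_3 = 104 > 44, so the last convergent with denominator <= 44 is p_2/q_2 = 81/25.
The closest fraction with denominator <= 44 is either p_2/q_2 or the intermediate fraction (k*p_2 + p_1)/(k*q_2 + q_1) with the largest k >= 1 whose denominator stays <= 44; these approach x as k grows, and every other convergent or intermediate fraction in range is farther away.
Largest k: floor((44 - q_1)/q_2) = floor((44 - 4)/25) = 1.
That gives (1*81 + 13)/(1*25 + 4) = 94/29.
Compare the errors: |x - 81/25| = |337*25 - 81*104|/(104*25) = 1/2600, and |x - 94/29| = |337*29 - 94*104|/(104*29) = 3/3016.
Cross-multiplying, 1*3016 = 3016 < 7800 = 3*2600, so 1/2600 is smaller: the convergent 81/25 is closer to x than 94/29.

81/25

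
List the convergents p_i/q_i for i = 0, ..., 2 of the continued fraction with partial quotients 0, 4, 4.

Using the convergent recurrence p_i = a_i*p_{i-1} + p_{i-2}, q_i = a_i*q_{i-1} + q_{i-2} with p_{-2}=0, p_{-1}=1, q_{-2}=1, q_{-1}=0:
  i=0: a_0=0, p_0 = 0*1 + 0 = 0, q_0 = 0*0 + 1 = 1.
  i=1: a_1=4, p_1 = 4*0 + 1 = 1, q_1 = 4*1 + 0 = 4.
  i=2: a_2=4, p_2 = 4*1 + 0 = 4, q_2 = 4*4 + 1 = 17.

0/1, 1/4, 4/17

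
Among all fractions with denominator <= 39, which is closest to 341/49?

174/25

Expand x = 341/49 as a continued fraction with the Euclidean algorithm:
  341 = 6*49 + 47, so a_0 = 6.
  49 = 1*47 + 2, so a_1 = 1.
  47 = 23*2 + 1, so a_2 = 23.
  2 = 2*1 + 0, so a_3 = 2.
so x = [6; 1, 23, 2].
Convergents (p_i = a_i*p_{i-1} + p_{i-2}, q_i = a_i*q_{i-1} + q_{i-2} with p_{-2}=0, p_{-1}=1, q_{-2}=1, q_{-1}=0), until the denominator exceeds 39:
  i=0: a_0=6, p_0 = 6*1 + 0 = 6, q_0 = 6*0 + 1 = 1.
  i=1: a_1=1, p_1 = 1*6 + 1 = 7, q_1 = 1*1 + 0 = 1.
  i=2: a_2=23, p_2 = 23*7 + 6 = 167, q_2 = 23*1 + 1 = 24.
  i=3: a_3=2, p_3 = 2*167 + 7 = 341, q_3 = 2*24 + 1 = 49.
q_3 = 49 > 39, so the last convergent with denominator <= 39 is p_2/q_2 = 167/24.
The closest fraction with denominator <= 39 is either p_2/q_2 or the intermediate fraction (k*p_2 + p_1)/(k*q_2 + q_1) with the largest k >= 1 whose denominator stays <= 39; these approach x as k grows, and every other convergent or intermediate fraction in range is farther away.
Largest k: floor((39 - q_1)/q_2) = floor((39 - 1)/24) = 1.
That gives (1*167 + 7)/(1*24 + 1) = 174/25.
Compare the errors: |x - 167/24| = |341*24 - 167*49|/(49*24) = 1/1176, and |x - 174/25| = |341*25 - 174*49|/(49*25) = 1/1225.
Cross-multiplying, 1*1176 = 1176 < 1225 = 1*1225, so 1/1225 is smaller: the intermediate fraction 174/25 is closer to x than 167/24.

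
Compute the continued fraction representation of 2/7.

[0; 3, 2]

Run the Euclidean algorithm on 2 and 7; the successive quotients are the partial quotients a_0, a_1, ... (each step inverts the fractional part left over by the previous one):
  2 = 0*7 + 2, so a_0 = 0.
  7 = 3*2 + 1, so a_1 = 3.
  2 = 2*1 + 0, so a_2 = 2.
The remainder reaches 0 after 3 divisions, so the expansion has 3 partial quotients, read off in order.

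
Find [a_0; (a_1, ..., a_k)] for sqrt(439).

[20; (1, 19, 1, 40)]

Write x_i = (sqrt(439) + m_i)/d_i with (m_0, d_0) = (0, 1). a_0 = floor(sqrt(439)) = 20, since 20^2 = 400 <= 439 < 441 = 21^2.
Iterate m_{i+1} = d_i*a_i - m_i, d_{i+1} = (439 - m_{i+1}^2)/d_i, a_{i+1} = floor((a_0 + m_{i+1})/d_{i+1}):
  m_1 = 1*20 - 0 = 20, d_1 = (439 - 20^2)/1 = 39/1 = 39, a_1 = floor((20 + 20)/39) = 1.
  m_2 = 39*1 - 20 = 19, d_2 = (439 - 19^2)/39 = 78/39 = 2, a_2 = floor((20 + 19)/2) = 19.
  m_3 = 2*19 - 19 = 19, d_3 = (439 - 19^2)/2 = 78/2 = 39, a_3 = floor((20 + 19)/39) = 1.
  m_4 = 39*1 - 19 = 20, d_4 = (439 - 20^2)/39 = 39/39 = 1, a_4 = floor((20 + 20)/1) = 40.
  m_5 = 1*40 - 20 = 20, d_5 = (439 - 20^2)/1 = 39/1 = 39: (m_5, d_5) = (m_1, d_1) = (20, 39), so from here the quotients repeat a_1, ..., a_4; the period length is 4.
Hence the expansion of sqrt(439) is a_0 = 20 followed by the repeating block 1, 19, 1, 40 (period 4).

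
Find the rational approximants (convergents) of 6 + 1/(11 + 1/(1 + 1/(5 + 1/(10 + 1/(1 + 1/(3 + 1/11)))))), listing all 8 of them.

Using the convergent recurrence p_i = a_i*p_{i-1} + p_{i-2}, q_i = a_i*q_{i-1} + q_{i-2} with p_{-2}=0, p_{-1}=1, q_{-2}=1, q_{-1}=0:
  i=0: a_0=6, p_0 = 6*1 + 0 = 6, q_0 = 6*0 + 1 = 1.
  i=1: a_1=11, p_1 = 11*6 + 1 = 67, q_1 = 11*1 + 0 = 11.
  i=2: a_2=1, p_2 = 1*67 + 6 = 73, q_2 = 1*11 + 1 = 12.
  i=3: a_3=5, p_3 = 5*73 + 67 = 432, q_3 = 5*12 + 11 = 71.
  i=4: a_4=10, p_4 = 10*432 + 73 = 4393, q_4 = 10*71 + 12 = 722.
  i=5: a_5=1, p_5 = 1*4393 + 432 = 4825, q_5 = 1*722 + 71 = 793.
  i=6: a_6=3, p_6 = 3*4825 + 4393 = 18868, q_6 = 3*793 + 722 = 3101.
  i=7: a_7=11, p_7 = 11*18868 + 4825 = 212373, q_7 = 11*3101 + 793 = 34904.

6/1, 67/11, 73/12, 432/71, 4393/722, 4825/793, 18868/3101, 212373/34904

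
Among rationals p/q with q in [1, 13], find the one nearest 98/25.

51/13

Expand x = 98/25 as a continued fraction with the Euclidean algorithm:
  98 = 3*25 + 23, so a_0 = 3.
  25 = 1*23 + 2, so a_1 = 1.
  23 = 11*2 + 1, so a_2 = 11.
  2 = 2*1 + 0, so a_3 = 2.
so x = [3; 1, 11, 2].
Convergents (p_i = a_i*p_{i-1} + p_{i-2}, q_i = a_i*q_{i-1} + q_{i-2} with p_{-2}=0, p_{-1}=1, q_{-2}=1, q_{-1}=0), until the denominator exceeds 13:
  i=0: a_0=3, p_0 = 3*1 + 0 = 3, q_0 = 3*0 + 1 = 1.
  i=1: a_1=1, p_1 = 1*3 + 1 = 4, q_1 = 1*1 + 0 = 1.
  i=2: a_2=11, p_2 = 11*4 + 3 = 47, q_2 = 11*1 + 1 = 12.
  i=3: a_3=2, p_3 = 2*47 + 4 = 98, q_3 = 2*12 + 1 = 25.
q_3 = 25 > 13, so the last convergent with denominator <= 13 is p_2/q_2 = 47/12.
The closest fraction with denominator <= 13 is either p_2/q_2 or the intermediate fraction (k*p_2 + p_1)/(k*q_2 + q_1) with the largest k >= 1 whose denominator stays <= 13; these approach x as k grows, and every other convergent or intermediate fraction in range is farther away.
Largest k: floor((13 - q_1)/q_2) = floor((13 - 1)/12) = 1.
That gives (1*47 + 4)/(1*12 + 1) = 51/13.
Compare the errors: |x - 47/12| = |98*12 - 47*25|/(25*12) = 1/300, and |x - 51/13| = |98*13 - 51*25|/(25*13) = 1/325.
Cross-multiplying, 1*300 = 300 < 325 = 1*325, so 1/325 is smaller: the intermediate fraction 51/13 is closer to x than 47/12.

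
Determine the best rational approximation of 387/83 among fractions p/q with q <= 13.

14/3

Expand x = 387/83 as a continued fraction with the Euclidean algorithm:
  387 = 4*83 + 55, so a_0 = 4.
  83 = 1*55 + 28, so a_1 = 1.
  55 = 1*28 + 27, so a_2 = 1.
  28 = 1*27 + 1, so a_3 = 1.
  27 = 27*1 + 0, so a_4 = 27.
so x = [4; 1, 1, 1, 27].
Convergents (p_i = a_i*p_{i-1} + p_{i-2}, q_i = a_i*q_{i-1} + q_{i-2} with p_{-2}=0, p_{-1}=1, q_{-2}=1, q_{-1}=0), until the denominator exceeds 13:
  i=0: a_0=4, p_0 = 4*1 + 0 = 4, q_0 = 4*0 + 1 = 1.
  i=1: a_1=1, p_1 = 1*4 + 1 = 5, q_1 = 1*1 + 0 = 1.
  i=2: a_2=1, p_2 = 1*5 + 4 = 9, q_2 = 1*1 + 1 = 2.
  i=3: a_3=1, p_3 = 1*9 + 5 = 14, q_3 = 1*2 + 1 = 3.
  i=4: a_4=27, p_4 = 27*14 + 9 = 387, q_4 = 27*3 + 2 = 83.
q_4 = 83 > 13, so the last convergent with denominator <= 13 is p_3/q_3 = 14/3.
The closest fraction with denominator <= 13 is either p_3/q_3 or the intermediate fraction (k*p_3 + p_2)/(k*q_3 + q_2) with the largest k >= 1 whose denominator stays <= 13; these approach x as k grows, and every other convergent or intermediate fraction in range is farther away.
Largest k: floor((13 - q_2)/q_3) = floor((13 - 2)/3) = 3.
That gives (3*14 + 9)/(3*3 + 2) = 51/11.
Compare the errors: |x - 14/3| = |387*3 - 14*83|/(83*3) = 1/249, and |x - 51/11| = |387*11 - 51*83|/(83*11) = 24/913.
Cross-multiplying, 1*913 = 913 < 5976 = 24*249, so 1/249 is smaller: the convergent 14/3 is closer to x than 51/11.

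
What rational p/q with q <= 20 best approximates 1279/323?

Expand x = 1279/323 as a continued fraction with the Euclidean algorithm:
  1279 = 3*323 + 310, so a_0 = 3.
  323 = 1*310 + 13, so a_1 = 1.
  310 = 23*13 + 11, so a_2 = 23.
  13 = 1*11 + 2, so a_3 = 1.
  11 = 5*2 + 1, so a_4 = 5.
  2 = 2*1 + 0, so a_5 = 2.
so x = [3; 1, 23, 1, 5, 2].
Convergents (p_i = a_i*p_{i-1} + p_{i-2}, q_i = a_i*q_{i-1} + q_{i-2} with p_{-2}=0, p_{-1}=1, q_{-2}=1, q_{-1}=0), until the denominator exceeds 20:
  i=0: a_0=3, p_0 = 3*1 + 0 = 3, q_0 = 3*0 + 1 = 1.
  i=1: a_1=1, p_1 = 1*3 + 1 = 4, q_1 = 1*1 + 0 = 1.
  i=2: a_2=23, p_2 = 23*4 + 3 = 95, q_2 = 23*1 + 1 = 24.
q_2 = 24 > 20, so the last convergent with denominator <= 20 is p_1/q_1 = 4/1.
The closest fraction with denominator <= 20 is either p_1/q_1 or the intermediate fraction (k*p_1 + p_0)/(k*q_1 + q_0) with the largest k >= 1 whose denominator stays <= 20; these approach x as k grows, and every other convergent or intermediate fraction in range is farther away.
Largest k: floor((20 - q_0)/q_1) = floor((20 - 1)/1) = 19.
That gives (19*4 + 3)/(19*1 + 1) = 79/20.
Compare the errors: |x - 4/1| = |1279*1 - 4*323|/(323*1) = 13/323, and |x - 79/20| = |1279*20 - 79*323|/(323*20) = 63/6460.
Cross-multiplying, 63*323 = 20349 < 83980 = 13*6460, so 63/6460 is smaller: the intermediate fraction 79/20 is closer to x than 4/1.

79/20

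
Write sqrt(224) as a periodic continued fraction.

[14; (1, 28)]

Write x_i = (sqrt(224) + m_i)/d_i with (m_0, d_0) = (0, 1). a_0 = floor(sqrt(224)) = 14, since 14^2 = 196 <= 224 < 225 = 15^2.
Iterate m_{i+1} = d_i*a_i - m_i, d_{i+1} = (224 - m_{i+1}^2)/d_i, a_{i+1} = floor((a_0 + m_{i+1})/d_{i+1}):
  m_1 = 1*14 - 0 = 14, d_1 = (224 - 14^2)/1 = 28/1 = 28, a_1 = floor((14 + 14)/28) = 1.
  m_2 = 28*1 - 14 = 14, d_2 = (224 - 14^2)/28 = 28/28 = 1, a_2 = floor((14 + 14)/1) = 28.
  m_3 = 1*28 - 14 = 14, d_3 = (224 - 14^2)/1 = 28/1 = 28: (m_3, d_3) = (m_1, d_1) = (14, 28), so from here the quotients repeat a_1, a_2; the period length is 2.
Hence the expansion of sqrt(224) is a_0 = 14 followed by the repeating block 1, 28 (period 2).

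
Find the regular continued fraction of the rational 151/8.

[18; 1, 7]

Run the Euclidean algorithm on 151 and 8; the successive quotients are the partial quotients a_0, a_1, ... (each step inverts the fractional part left over by the previous one):
  151 = 18*8 + 7, so a_0 = 18.
  8 = 1*7 + 1, so a_1 = 1.
  7 = 7*1 + 0, so a_2 = 7.
The remainder reaches 0 after 3 divisions, so the expansion has 3 partial quotients, read off in order.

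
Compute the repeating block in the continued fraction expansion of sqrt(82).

[9; (18)]

Write x_i = (sqrt(82) + m_i)/d_i with (m_0, d_0) = (0, 1). a_0 = floor(sqrt(82)) = 9, since 9^2 = 81 <= 82 < 100 = 10^2.
Iterate m_{i+1} = d_i*a_i - m_i, d_{i+1} = (82 - m_{i+1}^2)/d_i, a_{i+1} = floor((a_0 + m_{i+1})/d_{i+1}):
  m_1 = 1*9 - 0 = 9, d_1 = (82 - 9^2)/1 = 1/1 = 1, a_1 = floor((9 + 9)/1) = 18.
  m_2 = 1*18 - 9 = 9, d_2 = (82 - 9^2)/1 = 1/1 = 1: (m_2, d_2) = (m_1, d_1) = (9, 1), so from here the quotient a_1 repeats; the period length is 1.
Hence the expansion of sqrt(82) is a_0 = 9 followed by the repeating block 18 (period 1).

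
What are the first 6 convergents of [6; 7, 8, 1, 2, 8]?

Using the convergent recurrence p_i = a_i*p_{i-1} + p_{i-2}, q_i = a_i*q_{i-1} + q_{i-2} with p_{-2}=0, p_{-1}=1, q_{-2}=1, q_{-1}=0:
  i=0: a_0=6, p_0 = 6*1 + 0 = 6, q_0 = 6*0 + 1 = 1.
  i=1: a_1=7, p_1 = 7*6 + 1 = 43, q_1 = 7*1 + 0 = 7.
  i=2: a_2=8, p_2 = 8*43 + 6 = 350, q_2 = 8*7 + 1 = 57.
  i=3: a_3=1, p_3 = 1*350 + 43 = 393, q_3 = 1*57 + 7 = 64.
  i=4: a_4=2, p_4 = 2*393 + 350 = 1136, q_4 = 2*64 + 57 = 185.
  i=5: a_5=8, p_5 = 8*1136 + 393 = 9481, q_5 = 8*185 + 64 = 1544.

6/1, 43/7, 350/57, 393/64, 1136/185, 9481/1544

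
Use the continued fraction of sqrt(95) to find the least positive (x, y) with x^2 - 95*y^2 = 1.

First expand sqrt(95) as a continued fraction. With x_i = (sqrt(95) + m_i)/d_i and (m_0, d_0) = (0, 1): a_0 = floor(sqrt(95)) = 9, since 9^2 = 81 <= 95 < 100 = 10^2.
Iterate m_{i+1} = d_i*a_i - m_i, d_{i+1} = (95 - m_{i+1}^2)/d_i, a_{i+1} = floor((a_0 + m_{i+1})/d_{i+1}):
  m_1 = 1*9 - 0 = 9, d_1 = (95 - 9^2)/1 = 14/1 = 14, a_1 = floor((9 + 9)/14) = 1.
  m_2 = 14*1 - 9 = 5, d_2 = (95 - 5^2)/14 = 70/14 = 5, a_2 = floor((9 + 5)/5) = 2.
  m_3 = 5*2 - 5 = 5, d_3 = (95 - 5^2)/5 = 70/5 = 14, a_3 = floor((9 + 5)/14) = 1.
  m_4 = 14*1 - 5 = 9, d_4 = (95 - 9^2)/14 = 14/14 = 1, a_4 = floor((9 + 9)/1) = 18.
  m_5 = 1*18 - 9 = 9, d_5 = (95 - 9^2)/1 = 14/1 = 14: (m_5, d_5) = (m_1, d_1) = (9, 14), so from here the quotients repeat a_1, ..., a_4; the period length is 4.
So sqrt(95) = [9; (1, 2, 1, 18)] with period length k = 4.
k is even, so the fundamental solution of x^2 - 95y^2 = 1 is (p_{k-1}, q_{k-1}) = (p_3, q_3); compute convergents through index 3.
Convergents (p_i = a_i*p_{i-1} + p_{i-2}, q_i = a_i*q_{i-1} + q_{i-2} with p_{-2}=0, p_{-1}=1, q_{-2}=1, q_{-1}=0):
  i=0: a_0=9, p_0 = 9*1 + 0 = 9, q_0 = 9*0 + 1 = 1.
  i=1: a_1=1, p_1 = 1*9 + 1 = 10, q_1 = 1*1 + 0 = 1.
  i=2: a_2=2, p_2 = 2*10 + 9 = 29, q_2 = 2*1 + 1 = 3.
  i=3: a_3=1, p_3 = 1*29 + 10 = 39, q_3 = 1*3 + 1 = 4.
Check: 39^2 - 95*4^2 = 1521 - 1520 = 1, so (x, y) = (39, 4) solves the equation, and by the theorem it is the least positive solution.

(x, y) = (39, 4)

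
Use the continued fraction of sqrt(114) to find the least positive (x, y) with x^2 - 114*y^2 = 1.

(x, y) = (1025, 96)

First expand sqrt(114) as a continued fraction. With x_i = (sqrt(114) + m_i)/d_i and (m_0, d_0) = (0, 1): a_0 = floor(sqrt(114)) = 10, since 10^2 = 100 <= 114 < 121 = 11^2.
Iterate m_{i+1} = d_i*a_i - m_i, d_{i+1} = (114 - m_{i+1}^2)/d_i, a_{i+1} = floor((a_0 + m_{i+1})/d_{i+1}):
  m_1 = 1*10 - 0 = 10, d_1 = (114 - 10^2)/1 = 14/1 = 14, a_1 = floor((10 + 10)/14) = 1.
  m_2 = 14*1 - 10 = 4, d_2 = (114 - 4^2)/14 = 98/14 = 7, a_2 = floor((10 + 4)/7) = 2.
  m_3 = 7*2 - 4 = 10, d_3 = (114 - 10^2)/7 = 14/7 = 2, a_3 = floor((10 + 10)/2) = 10.
  m_4 = 2*10 - 10 = 10, d_4 = (114 - 10^2)/2 = 14/2 = 7, a_4 = floor((10 + 10)/7) = 2.
  m_5 = 7*2 - 10 = 4, d_5 = (114 - 4^2)/7 = 98/7 = 14, a_5 = floor((10 + 4)/14) = 1.
  m_6 = 14*1 - 4 = 10, d_6 = (114 - 10^2)/14 = 14/14 = 1, a_6 = floor((10 + 10)/1) = 20.
  m_7 = 1*20 - 10 = 10, d_7 = (114 - 10^2)/1 = 14/1 = 14: (m_7, d_7) = (m_1, d_1) = (10, 14), so from here the quotients repeat a_1, ..., a_6; the period length is 6.
So sqrt(114) = [10; (1, 2, 10, 2, 1, 20)] with period length k = 6.
k is even, so the fundamental solution of x^2 - 114y^2 = 1 is (p_{k-1}, q_{k-1}) = (p_5, q_5); compute convergents through index 5.
Convergents (p_i = a_i*p_{i-1} + p_{i-2}, q_i = a_i*q_{i-1} + q_{i-2} with p_{-2}=0, p_{-1}=1, q_{-2}=1, q_{-1}=0):
  i=0: a_0=10, p_0 = 10*1 + 0 = 10, q_0 = 10*0 + 1 = 1.
  i=1: a_1=1, p_1 = 1*10 + 1 = 11, q_1 = 1*1 + 0 = 1.
  i=2: a_2=2, p_2 = 2*11 + 10 = 32, q_2 = 2*1 + 1 = 3.
  i=3: a_3=10, p_3 = 10*32 + 11 = 331, q_3 = 10*3 + 1 = 31.
  i=4: a_4=2, p_4 = 2*331 + 32 = 694, q_4 = 2*31 + 3 = 65.
  i=5: a_5=1, p_5 = 1*694 + 331 = 1025, q_5 = 1*65 + 31 = 96.
Check: 1025^2 - 114*96^2 = 1050625 - 1050624 = 1, so (x, y) = (1025, 96) solves the equation, and by the theorem it is the least positive solution.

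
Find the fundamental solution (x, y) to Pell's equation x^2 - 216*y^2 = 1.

First expand sqrt(216) as a continued fraction. With x_i = (sqrt(216) + m_i)/d_i and (m_0, d_0) = (0, 1): a_0 = floor(sqrt(216)) = 14, since 14^2 = 196 <= 216 < 225 = 15^2.
Iterate m_{i+1} = d_i*a_i - m_i, d_{i+1} = (216 - m_{i+1}^2)/d_i, a_{i+1} = floor((a_0 + m_{i+1})/d_{i+1}):
  m_1 = 1*14 - 0 = 14, d_1 = (216 - 14^2)/1 = 20/1 = 20, a_1 = floor((14 + 14)/20) = 1.
  m_2 = 20*1 - 14 = 6, d_2 = (216 - 6^2)/20 = 180/20 = 9, a_2 = floor((14 + 6)/9) = 2.
  m_3 = 9*2 - 6 = 12, d_3 = (216 - 12^2)/9 = 72/9 = 8, a_3 = floor((14 + 12)/8) = 3.
  m_4 = 8*3 - 12 = 12, d_4 = (216 - 12^2)/8 = 72/8 = 9, a_4 = floor((14 + 12)/9) = 2.
  m_5 = 9*2 - 12 = 6, d_5 = (216 - 6^2)/9 = 180/9 = 20, a_5 = floor((14 + 6)/20) = 1.
  m_6 = 20*1 - 6 = 14, d_6 = (216 - 14^2)/20 = 20/20 = 1, a_6 = floor((14 + 14)/1) = 28.
  m_7 = 1*28 - 14 = 14, d_7 = (216 - 14^2)/1 = 20/1 = 20: (m_7, d_7) = (m_1, d_1) = (14, 20), so from here the quotients repeat a_1, ..., a_6; the period length is 6.
So sqrt(216) = [14; (1, 2, 3, 2, 1, 28)] with period length k = 6.
k is even, so the fundamental solution of x^2 - 216y^2 = 1 is (p_{k-1}, q_{k-1}) = (p_5, q_5); compute convergents through index 5.
Convergents (p_i = a_i*p_{i-1} + p_{i-2}, q_i = a_i*q_{i-1} + q_{i-2} with p_{-2}=0, p_{-1}=1, q_{-2}=1, q_{-1}=0):
  i=0: a_0=14, p_0 = 14*1 + 0 = 14, q_0 = 14*0 + 1 = 1.
  i=1: a_1=1, p_1 = 1*14 + 1 = 15, q_1 = 1*1 + 0 = 1.
  i=2: a_2=2, p_2 = 2*15 + 14 = 44, q_2 = 2*1 + 1 = 3.
  i=3: a_3=3, p_3 = 3*44 + 15 = 147, q_3 = 3*3 + 1 = 10.
  i=4: a_4=2, p_4 = 2*147 + 44 = 338, q_4 = 2*10 + 3 = 23.
  i=5: a_5=1, p_5 = 1*338 + 147 = 485, q_5 = 1*23 + 10 = 33.
Check: 485^2 - 216*33^2 = 235225 - 235224 = 1, so (x, y) = (485, 33) solves the equation, and by the theorem it is the least positive solution.

(x, y) = (485, 33)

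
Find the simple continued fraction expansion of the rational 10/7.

[1; 2, 3]

Run the Euclidean algorithm on 10 and 7; the successive quotients are the partial quotients a_0, a_1, ... (each step inverts the fractional part left over by the previous one):
  10 = 1*7 + 3, so a_0 = 1.
  7 = 2*3 + 1, so a_1 = 2.
  3 = 3*1 + 0, so a_2 = 3.
The remainder reaches 0 after 3 divisions, so the expansion has 3 partial quotients, read off in order.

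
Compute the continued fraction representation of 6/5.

Run the Euclidean algorithm on 6 and 5; the successive quotients are the partial quotients a_0, a_1, ... (each step inverts the fractional part left over by the previous one):
  6 = 1*5 + 1, so a_0 = 1.
  5 = 5*1 + 0, so a_1 = 5.
The remainder reaches 0 after 2 divisions, so the expansion has 2 partial quotients, read off in order.

[1; 5]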